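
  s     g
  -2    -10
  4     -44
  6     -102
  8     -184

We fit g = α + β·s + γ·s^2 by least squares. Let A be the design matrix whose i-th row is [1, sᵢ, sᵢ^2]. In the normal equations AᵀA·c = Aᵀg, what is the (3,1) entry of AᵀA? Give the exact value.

Row 3 ↔ basis s^2, column 1 ↔ basis 1, so (AᵀA)_{3,1} = Σᵢ s^2 = (4)·(1) + (16)·(1) + (36)·(1) + (64)·(1) = 120.

120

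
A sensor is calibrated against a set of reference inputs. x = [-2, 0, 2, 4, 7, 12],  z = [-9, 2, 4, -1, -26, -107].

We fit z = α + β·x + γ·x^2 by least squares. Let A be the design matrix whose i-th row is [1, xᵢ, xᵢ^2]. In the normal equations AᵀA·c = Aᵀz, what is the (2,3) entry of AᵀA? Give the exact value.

Row 2 ↔ basis x, column 3 ↔ basis x^2, so (AᵀA)_{2,3} = Σᵢ (x)·(x^2) = (-2)·(4) + (0)·(0) + (2)·(4) + (4)·(16) + (7)·(49) + (12)·(144) = 2135.

2135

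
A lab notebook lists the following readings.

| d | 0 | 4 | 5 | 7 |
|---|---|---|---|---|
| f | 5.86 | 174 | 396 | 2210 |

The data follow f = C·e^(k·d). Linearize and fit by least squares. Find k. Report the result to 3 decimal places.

Let Y = ln f. Fitting Y = k·d + ln C by least squares:
Σd = 16.0000, Σ(d)² = 90.0000, Σln f = 20.6094, Σd·ln f = 104.4485.
Equations: 90.0000·k + 16.0000·ln C = 104.4485;  16.0000·k + 4·ln C = 20.6094.
Δ = 90.0000·4 − (16.0000)² = 104.0000; k = (104.4485·4 − 16.0000·20.6094)/104.0000 = 0.84658, ln C = (90.0000·20.6094 − 16.0000·104.4485)/104.0000 = 1.76602.

k = 0.847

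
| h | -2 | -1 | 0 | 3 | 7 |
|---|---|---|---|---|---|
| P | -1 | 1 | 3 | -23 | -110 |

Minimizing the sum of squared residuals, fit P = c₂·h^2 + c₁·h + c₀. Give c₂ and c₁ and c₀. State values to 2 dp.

Entries of XᵀX: Σh^2·h^2 = 2499, Σh^2·h = 361, Σh^2 = 63, Σh·h = 63, Σh = 7, Σ1 = 5.
Moment sums: Σh^2·P = -5600, Σh·P = -838, ΣP = -130.
Solving the 3×3 system (Gaussian elimination) gives c₂ = -39777/20371, c₁ = -47222/20371, c₀ = 37655/20371.

c₂ = -1.95, c₁ = -2.32, c₀ = 1.85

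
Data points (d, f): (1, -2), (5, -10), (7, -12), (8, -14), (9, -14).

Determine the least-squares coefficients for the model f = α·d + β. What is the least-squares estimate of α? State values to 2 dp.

α = -1.55

From the data, Σd·d = 220, Σd = 30, Σ1 = 5.
For Xᵀf: Σd·f = -374, Σf = -52.
So XᵀX·[α, β]ᵀ = Xᵀf: [[220, 30]; [30, 5]]·[α, β]ᵀ = [-374, -52]ᵀ.
det = 220·5 − 30² = 200.
α = ((-374)·5 − 30·(-52))/200 = -31/20; β = (220·(-52) − 30·(-374))/200 = -11/10.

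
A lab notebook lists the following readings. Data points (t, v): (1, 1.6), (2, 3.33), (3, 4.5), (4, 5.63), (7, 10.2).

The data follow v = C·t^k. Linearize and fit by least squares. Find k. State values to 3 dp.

k = 0.930

With ln vᵢ as the transformed response and ln tᵢ as the regressor:
XᵀX = [[7.3958, 5.1240]; [5.1240, 5]], rhs = [9.4011, 7.2276]ᵀ  (here Σln t = 5.1240, Σ(ln t)² = 7.3958, Σln v = 7.2276, Σln t·ln v = 9.4011).
Solving (det = 10.7239): k = 0.92985, ln C = 0.49261.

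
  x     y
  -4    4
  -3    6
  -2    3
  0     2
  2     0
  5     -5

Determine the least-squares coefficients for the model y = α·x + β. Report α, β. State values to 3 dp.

Entries of MᵀM: Σx·x = 58, Σx = -2, Σ1 = 6.
For Mᵀy: Σx·y = -65, Σy = 10.
MᵀM·[α, β]ᵀ = Mᵀy becomes [[58, -2]; [-2, 6]]·[α, β]ᵀ = [-65, 10]ᵀ.
Eliminating β: 6·(row 1) − (-2)·(row 2) gives 344·α = 6·(-65) − (-2)·10 = -370, so α = -185/172.
Then β = (10 − (-2)·(-185/172))/6 = 225/172.

α = -1.076, β = 1.308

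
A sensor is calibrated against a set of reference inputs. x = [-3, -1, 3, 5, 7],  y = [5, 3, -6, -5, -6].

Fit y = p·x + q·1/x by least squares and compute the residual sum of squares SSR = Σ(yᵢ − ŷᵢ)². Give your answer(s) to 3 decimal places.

Entries of AᵀA: Σx·x = 93, Σx·1/x = 5, Σ1/x·1/x = 14141/11025.
Right-hand side: Σx·y = -103, Σ1/x·y = -179/21.
Normal equations: [[93, 5]; [5, 14141/11025]]·[p, q]ᵀ = [-103, -179/21]ᵀ.
det = 93·(14141/11025) − 5² = 346496/3675.
p = ((-103)·(14141/11025) − 5·(-179/21))/(346496/3675) = -123331/129936; q = (93·(-179/21) − 5·(-103))/(346496/3675) = -127575/43312.
Residuals: 3169/2707, -14531/16242, -5876/2707, 2720/8121, 17297/16242; SSR = 132031/16242.

SSR = 8.129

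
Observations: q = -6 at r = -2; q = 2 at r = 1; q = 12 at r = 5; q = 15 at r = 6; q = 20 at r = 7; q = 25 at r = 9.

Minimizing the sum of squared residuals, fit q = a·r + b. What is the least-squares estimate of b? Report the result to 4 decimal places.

b = -0.8520

Forming AᵀA = [[196, 26]; [26, 6]] and Aᵀq = [529, 68]ᵀ gives AᵀA·[a, b]ᵀ = Aᵀq.
Eliminating b: 6·(row 1) − 26·(row 2) gives 500·a = 6·529 − 26·68 = 1406, so a = 703/250.
Then b = (68 − 26·(703/250))/6 = -213/250.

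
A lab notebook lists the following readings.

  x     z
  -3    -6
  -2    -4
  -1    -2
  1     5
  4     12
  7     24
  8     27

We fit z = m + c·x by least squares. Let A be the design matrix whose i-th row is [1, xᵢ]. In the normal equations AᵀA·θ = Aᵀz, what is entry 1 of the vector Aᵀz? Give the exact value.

56

Entry 1 ↔ basis 1, so (Aᵀz)_{1} = Σᵢ zᵢ = (1)·(-6) + (1)·(-4) + (1)·(-2) + (1)·(5) + (1)·(12) + (1)·(24) + (1)·(27) = 56.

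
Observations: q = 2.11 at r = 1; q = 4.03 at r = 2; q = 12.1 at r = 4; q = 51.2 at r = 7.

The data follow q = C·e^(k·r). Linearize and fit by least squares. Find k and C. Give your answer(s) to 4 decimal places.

k = 0.5269, C = 1.3476

Taking logs, ln q = k·r + ln C, so regress ln q on r.
Σr = 14.0000, Σ(r)² = 70.0000, Σln q = 8.5694, Σr·ln q = 41.0572.
Normal system: [[70.0000, 14.0000]; [14.0000, 4]]·[k, ln C]ᵀ = [41.0572, 8.5694]ᵀ.
Δ = 70.0000·4 − (14.0000)² = 84.0000; k = (41.0572·4 − 14.0000·8.5694)/84.0000 = 0.52687, ln C = (70.0000·8.5694 − 14.0000·41.0572)/84.0000 = 0.29830, so C = exp(0.29830) = 1.34756.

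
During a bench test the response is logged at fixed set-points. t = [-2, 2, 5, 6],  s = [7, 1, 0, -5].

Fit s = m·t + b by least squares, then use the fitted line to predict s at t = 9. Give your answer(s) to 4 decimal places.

ŝ = -7.3548

Compute the Gram sums: Σt·t = 69, Σt = 11, Σ1 = 4.
And Σt·s = -42, Σs = 3.
So MᵀM·[m, b]ᵀ = Mᵀs: [[69, 11]; [11, 4]]·[m, b]ᵀ = [-42, 3]ᵀ.
det = 69·4 − 11² = 155.
m = ((-42)·4 − 11·3)/155 = -201/155; b = (69·3 − 11·(-42))/155 = 669/155.
At t = 9: ŝ = (-201/155)·(9) + (669/155)·(1) = -228/31.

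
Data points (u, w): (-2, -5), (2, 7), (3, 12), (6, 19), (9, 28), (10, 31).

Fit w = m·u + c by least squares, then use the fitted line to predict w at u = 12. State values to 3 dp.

Compute the Gram sums: Σu·u = 234, Σu = 28, Σ1 = 6.
For Aᵀw: Σu·w = 736, Σw = 92.
Normal equations: [[234, 28]; [28, 6]]·[m, c]ᵀ = [736, 92]ᵀ.
Δ = 234·6 − 28² = 620.
m = (736·6 − 28·92)/620 = 92/31; c = (234·92 − 28·736)/620 = 46/31.
At u = 12: ŵ = (92/31)·(12) + (46/31)·(1) = 1150/31.

ŵ = 37.097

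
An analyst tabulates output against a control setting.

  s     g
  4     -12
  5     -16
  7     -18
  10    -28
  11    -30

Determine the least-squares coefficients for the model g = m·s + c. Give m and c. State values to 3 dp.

The normal system MᵀM·[m, c]ᵀ = Mᵀg is [[311, 37]; [37, 5]]·[m, c]ᵀ = [-864, -104]ᵀ.
Δ = 311·5 − 37² = 186.
m = ((-864)·5 − 37·(-104))/186 = -236/93; c = (311·(-104) − 37·(-864))/186 = -188/93.

m = -2.538, c = -2.022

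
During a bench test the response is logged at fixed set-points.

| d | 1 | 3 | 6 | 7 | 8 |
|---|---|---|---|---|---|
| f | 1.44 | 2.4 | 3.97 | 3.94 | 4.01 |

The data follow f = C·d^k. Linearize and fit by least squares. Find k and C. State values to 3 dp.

k = 0.523, C = 1.423

With ln fᵢ as the transformed response and ln dᵢ as the regressor:
AᵀA = [[12.5280, 6.9157]; [6.9157, 5]], rhs = [8.9883, 5.3788]ᵀ  (here Σln d = 6.9157, Σ(ln d)² = 12.5280, Σln f = 5.3788, Σln d·ln f = 8.9883).
Slope k = (n·Σln d·ln f − Σln d·Σln f)/(n·Σ(ln d)² − (Σln d)²) = (5·8.9883 − 6.9157·5.3788)/14.8127 = 0.52272; ln C = (Σln f − k·Σln d)/n = 0.35277, so C = exp(0.35277) = 1.42300.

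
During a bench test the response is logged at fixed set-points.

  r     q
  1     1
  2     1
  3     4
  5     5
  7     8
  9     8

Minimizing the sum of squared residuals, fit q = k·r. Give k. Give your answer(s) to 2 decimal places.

k = 0.99

Forming AᵀA = [[169]] and Aᵀq = [168]ᵀ gives AᵀA·[k]ᵀ = Aᵀq.
k = 168/169 = 0.994083.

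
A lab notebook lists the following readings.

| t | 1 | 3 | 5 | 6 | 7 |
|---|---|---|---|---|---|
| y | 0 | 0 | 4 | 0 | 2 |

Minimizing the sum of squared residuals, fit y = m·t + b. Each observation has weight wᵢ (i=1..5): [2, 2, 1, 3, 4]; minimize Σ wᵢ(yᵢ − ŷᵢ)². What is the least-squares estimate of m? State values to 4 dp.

With design matrix M, MᵀWM = [[349, 59]; [59, 12]] and MᵀWy = [76, 12]ᵀ.
Eliminating b: 12·(row 1) − 59·(row 2) gives 707·m = 12·76 − 59·12 = 204, so m = 204/707.
Then b = (12 − 59·(204/707))/12 = -296/707.

m = 0.2885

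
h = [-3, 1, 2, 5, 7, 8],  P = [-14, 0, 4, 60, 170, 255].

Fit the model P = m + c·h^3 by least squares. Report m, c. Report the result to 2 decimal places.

m = -0.76, c = 0.50

Normal-equation sums: Σ1 = 6, Σh^3 = 962, Σh^3·h^3 = 396212.
And ΣP = 475, Σh^3·P = 196780.
Normal equations: [[6, 962]; [962, 396212]]·[m, c]ᵀ = [475, 196780]ᵀ.
Determinant 6·396212 − 962² = 1451828.
m = (475·396212 − 962·196780)/1451828 = -39345/51851; c = (6·196780 − 962·475)/1451828 = 51695/103702.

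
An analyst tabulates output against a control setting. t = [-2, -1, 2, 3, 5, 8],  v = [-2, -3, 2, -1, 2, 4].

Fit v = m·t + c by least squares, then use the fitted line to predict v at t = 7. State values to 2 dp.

Compute the Gram sums: Σt·t = 107, Σt = 15, Σ1 = 6.
Moment sums: Σt·v = 50, Σv = 2.
Normal equations: [[107, 15]; [15, 6]]·[m, c]ᵀ = [50, 2]ᵀ.
Δ = 107·6 − 15² = 417.
m = (50·6 − 15·2)/417 = 90/139; c = (107·2 − 15·50)/417 = -536/417.
At t = 7: v̂ = (90/139)·(7) + (-536/417)·(1) = 1354/417.

v̂ = 3.25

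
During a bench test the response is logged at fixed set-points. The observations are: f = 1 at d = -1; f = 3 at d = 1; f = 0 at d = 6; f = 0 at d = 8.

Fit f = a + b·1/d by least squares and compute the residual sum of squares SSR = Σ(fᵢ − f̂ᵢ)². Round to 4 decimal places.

SSR = 4.5568

The normal system AᵀA·[a, b]ᵀ = Aᵀf is [[4, 7/24]; [7/24, 1177/576]]·[a, b]ᵀ = [4, 2]ᵀ.
Eliminating b: (1177/576)·(row 1) − (7/24)·(row 2) gives (1553/192)·a = (1177/576)·4 − (7/24)·2 = 1093/144, so a = 4372/4659.
Then b = (2 − (7/24)·(4372/4659))/(1177/576) = 1312/1553.
Residuals: 4223/4659, 5669/4659, -1676/1553, -4864/4659; SSR = 21230/4659.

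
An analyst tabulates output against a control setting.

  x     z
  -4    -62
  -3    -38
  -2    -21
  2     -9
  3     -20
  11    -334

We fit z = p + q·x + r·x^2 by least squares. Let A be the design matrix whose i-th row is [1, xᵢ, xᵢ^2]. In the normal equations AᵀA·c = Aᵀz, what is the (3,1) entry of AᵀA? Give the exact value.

163

Row 3 ↔ basis x^2, column 1 ↔ basis 1, so (AᵀA)_{3,1} = Σᵢ x^2 = (16)·(1) + (9)·(1) + (4)·(1) + (4)·(1) + (9)·(1) + (121)·(1) = 163.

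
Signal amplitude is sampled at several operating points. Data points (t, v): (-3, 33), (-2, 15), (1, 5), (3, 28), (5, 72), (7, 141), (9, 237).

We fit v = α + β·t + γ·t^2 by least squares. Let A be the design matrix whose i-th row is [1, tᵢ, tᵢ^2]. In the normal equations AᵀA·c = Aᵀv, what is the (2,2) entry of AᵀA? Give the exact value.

Row 2 ↔ basis t, column 2 ↔ basis t, so (AᵀA)_{2,2} = Σᵢ (t)·(t) = (-3)·(-3) + (-2)·(-2) + (1)·(1) + (3)·(3) + (5)·(5) + (7)·(7) + (9)·(9) = 178.

178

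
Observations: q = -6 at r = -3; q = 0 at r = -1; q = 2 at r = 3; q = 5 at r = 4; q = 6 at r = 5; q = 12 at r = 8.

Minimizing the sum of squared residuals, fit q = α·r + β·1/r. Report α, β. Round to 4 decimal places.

MᵀM·[α, β]ᵀ = Mᵀq reads: 124·α + 6·β = 170;  6·α + (19301/14400)·β = 397/60.
det = 124·(19301/14400) − 6² = 468731/3600.
α = (170·(19301/14400) − 6·(397/60))/(468731/3600) = 1354745/937462; β = (124·(397/60) − 6·170)/(468731/3600) = -718320/468731.

α = 1.4451, β = -1.5325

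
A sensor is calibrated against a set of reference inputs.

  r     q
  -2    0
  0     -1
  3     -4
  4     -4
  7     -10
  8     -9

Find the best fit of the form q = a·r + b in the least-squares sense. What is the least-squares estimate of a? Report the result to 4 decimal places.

The normal equations are: 142·a + 20·b = -170;  20·a + 6·b = -28.
Δ = 142·6 − 20² = 452.
a = ((-170)·6 − 20·(-28))/452 = -115/113; b = (142·(-28) − 20·(-170))/452 = -144/113.

a = -1.0177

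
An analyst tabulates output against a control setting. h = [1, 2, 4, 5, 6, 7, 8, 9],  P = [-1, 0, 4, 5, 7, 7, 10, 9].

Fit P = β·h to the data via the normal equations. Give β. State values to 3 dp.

Forming MᵀM = [[276]] and MᵀP = [292]ᵀ gives MᵀM·[β]ᵀ = MᵀP.
Hence β = 292 / 276 ≈ 1.05797.

β = 1.058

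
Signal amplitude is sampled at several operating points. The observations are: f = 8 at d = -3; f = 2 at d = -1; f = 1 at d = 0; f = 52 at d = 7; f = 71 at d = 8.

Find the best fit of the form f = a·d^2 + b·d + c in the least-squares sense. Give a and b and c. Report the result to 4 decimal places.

Forming MᵀM = [[6579, 827, 123]; [827, 123, 11]; [123, 11, 5]] and Mᵀf = [7166, 906, 134]ᵀ gives MᵀM·[a, b, c]ᵀ = Mᵀf.
Inverting the 3×3 Gram matrix, [a, b, c]ᵀ = [2031/1994, 11669/25922, 9762/12961]ᵀ.

a = 1.0186, b = 0.4502, c = 0.7532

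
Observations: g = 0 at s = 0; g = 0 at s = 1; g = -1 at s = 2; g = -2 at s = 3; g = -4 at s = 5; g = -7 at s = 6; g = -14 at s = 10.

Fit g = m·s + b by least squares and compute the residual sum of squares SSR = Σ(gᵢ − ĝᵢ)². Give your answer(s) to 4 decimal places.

SSR = 7.1694

AᵀA·[m, b]ᵀ = Aᵀg reads: 175·m + 27·b = -210;  27·m + 7·b = -28.
det = 175·7 − 27² = 496.
m = ((-210)·7 − 27·(-28))/496 = -357/248; b = (175·(-28) − 27·(-210))/496 = 385/248.
Residuals: -385/248, -7/62, 81/248, 95/124, 51/31, 21/248, -287/248; SSR = 889/124.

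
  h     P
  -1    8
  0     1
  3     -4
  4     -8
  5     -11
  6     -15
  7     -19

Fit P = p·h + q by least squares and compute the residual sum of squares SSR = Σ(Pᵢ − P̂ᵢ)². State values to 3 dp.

SSR = 13.372

From the data, Σh·h = 136, Σh = 24, Σ1 = 7.
Moment sums: Σh·P = -330, ΣP = -48.
XᵀX·[p, q]ᵀ = XᵀP becomes [[136, 24]; [24, 7]]·[p, q]ᵀ = [-330, -48]ᵀ.
Determinant 136·7 − 24² = 376.
p = ((-330)·7 − 24·(-48))/376 = -579/188; q = (136·(-48) − 24·(-330))/376 = 174/47.
Residuals: 229/188, -127/47, 289/188, 29/47, 131/188, -21/94, -215/188; SSR = 1257/94.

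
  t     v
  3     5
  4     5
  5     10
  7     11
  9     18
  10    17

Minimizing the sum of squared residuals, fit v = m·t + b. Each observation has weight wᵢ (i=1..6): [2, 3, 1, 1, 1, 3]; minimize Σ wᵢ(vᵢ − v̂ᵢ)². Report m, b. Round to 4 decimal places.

AᵀWA·[m, b]ᵀ = AᵀWv reads: 521·m + 69·b = 889;  69·m + 11·b = 115.
Δ = 521·11 − 69² = 970.
m = (889·11 − 69·115)/970 = 922/485; b = (521·115 − 69·889)/970 = -713/485.

m = 1.9010, b = -1.4701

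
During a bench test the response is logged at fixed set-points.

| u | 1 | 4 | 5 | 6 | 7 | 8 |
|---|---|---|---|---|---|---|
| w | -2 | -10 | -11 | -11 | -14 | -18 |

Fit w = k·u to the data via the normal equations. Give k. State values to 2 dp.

k = -2.12

Setting ∂/∂k … = 0 gives: 191·k = -405.
Hence k = -405 / 191 ≈ -2.12042.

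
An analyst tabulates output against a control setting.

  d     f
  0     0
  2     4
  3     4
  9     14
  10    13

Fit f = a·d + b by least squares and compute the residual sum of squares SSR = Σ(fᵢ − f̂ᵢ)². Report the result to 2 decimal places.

From the data, Σd·d = 194, Σd = 24, Σ1 = 5.
Right-hand side: Σd·f = 276, Σf = 35.
Normal equations: [[194, 24]; [24, 5]]·[a, b]ᵀ = [276, 35]ᵀ.
Eliminating b: 5·(row 1) − 24·(row 2) gives 394·a = 5·276 − 24·35 = 540, so a = 270/197.
Then b = (35 − 24·(270/197))/5 = 83/197.
Residuals: -83/197, 165/197, -105/197, 245/197, -222/197; SSR = 784/197.

SSR = 3.98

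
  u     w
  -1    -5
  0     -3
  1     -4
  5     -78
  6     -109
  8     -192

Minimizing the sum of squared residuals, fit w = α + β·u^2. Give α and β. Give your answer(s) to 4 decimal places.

α = -2.2873, β = -2.9707

Forming MᵀM = [[6, 127]; [127, 6019]] and Mᵀw = [-391, -18171]ᵀ gives MᵀM·[α, β]ᵀ = Mᵀw.
Determinant 6·6019 − 127² = 19985.
α = ((-391)·6019 − 127·(-18171))/19985 = -45712/19985; β = (6·(-18171) − 127·(-391))/19985 = -59369/19985.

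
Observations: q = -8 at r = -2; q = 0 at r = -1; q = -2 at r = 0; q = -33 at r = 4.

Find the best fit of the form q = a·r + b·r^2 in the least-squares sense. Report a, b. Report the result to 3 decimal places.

Sums needed: Σr·r = 21, Σr·r^2 = 55, Σr^2·r^2 = 273.
Right-hand side: Σr·q = -116, Σr^2·q = -560.
det = 21·273 − 55² = 2708.
a = ((-116)·273 − 55·(-560))/2708 = -217/677; b = (21·(-560) − 55·(-116))/2708 = -1345/677.

a = -0.321, b = -1.987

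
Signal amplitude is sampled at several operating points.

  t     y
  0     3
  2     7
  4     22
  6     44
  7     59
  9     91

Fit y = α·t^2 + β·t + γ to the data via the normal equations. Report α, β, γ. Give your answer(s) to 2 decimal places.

With design matrix A, AᵀA = [[10530, 1360, 186]; [1360, 186, 28]; [186, 28, 6]] and Aᵀy = [12226, 1598, 226]ᵀ.
Inverting the 3×3 Gram matrix, [α, β, γ]ᵀ = [2690/2693, 2525/2693, 6263/2693]ᵀ.

α = 1.00, β = 0.94, γ = 2.33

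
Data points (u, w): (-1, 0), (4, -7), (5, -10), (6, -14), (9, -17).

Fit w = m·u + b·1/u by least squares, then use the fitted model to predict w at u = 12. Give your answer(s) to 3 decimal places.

ŵ = -24.350

Forming XᵀX = [[159, 5]; [5, 37021/32400]] and Xᵀw = [-315, -287/36]ᵀ gives XᵀX·[m, b]ᵀ = Xᵀw.
Determinant 159·(37021/32400) − 5² = 1692113/10800.
m = ((-315)·(37021/32400) − 5·(-287/36))/(1692113/10800) = -3456705/1692113; b = (159·(-287/36) − 5·(-315))/(1692113/10800) = 3320100/1692113.
At u = 12: ŵ = (-3456705/1692113)·(12) + (3320100/1692113)·(1/12) = -41203785/1692113.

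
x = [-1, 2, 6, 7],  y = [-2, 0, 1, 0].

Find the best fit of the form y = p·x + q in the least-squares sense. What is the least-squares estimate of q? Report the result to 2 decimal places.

q = -1.23

From the data, Σx·x = 90, Σx = 14, Σ1 = 4.
Moment sums: Σx·y = 8, Σy = -1.
AᵀA·[p, q]ᵀ = Aᵀy becomes [[90, 14]; [14, 4]]·[p, q]ᵀ = [8, -1]ᵀ.
det = 90·4 − 14² = 164.
p = (8·4 − 14·(-1))/164 = 23/82; q = (90·(-1) − 14·8)/164 = -101/82.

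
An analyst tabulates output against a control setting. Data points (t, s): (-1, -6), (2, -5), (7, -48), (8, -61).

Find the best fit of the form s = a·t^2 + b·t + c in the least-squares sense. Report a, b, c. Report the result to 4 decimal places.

a = -1.0570, b = 1.1895, c = -3.5763

Normal-equation sums: Σt^2·t^2 = 6514, Σt^2·t = 862, Σt^2 = 118, Σt·t = 118, Σt = 16, Σ1 = 4.
Right-hand side: Σt^2·s = -6282, Σt·s = -828, Σs = -120.
So MᵀM·[a, b, c]ᵀ = Mᵀs: [[6514, 862, 118]; [862, 118, 16]; [118, 16, 4]]·[a, b, c]ᵀ = [-6282, -828, -120]ᵀ.
Solving the 3×3 system (Gaussian elimination) gives a = -686/649, b = 772/649, c = -211/59.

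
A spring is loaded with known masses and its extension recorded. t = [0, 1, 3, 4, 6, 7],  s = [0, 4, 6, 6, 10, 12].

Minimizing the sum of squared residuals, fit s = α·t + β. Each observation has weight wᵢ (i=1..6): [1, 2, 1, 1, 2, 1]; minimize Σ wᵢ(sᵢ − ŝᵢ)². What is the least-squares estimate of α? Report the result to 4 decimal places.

α = 1.4400

The normal equations are: 148·α + 28·β = 254;  28·α + 8·β = 52.
Eliminating β: 8·(row 1) − 28·(row 2) gives 400·α = 8·254 − 28·52 = 576, so α = 36/25.
Then β = (52 − 28·(36/25))/8 = 73/50.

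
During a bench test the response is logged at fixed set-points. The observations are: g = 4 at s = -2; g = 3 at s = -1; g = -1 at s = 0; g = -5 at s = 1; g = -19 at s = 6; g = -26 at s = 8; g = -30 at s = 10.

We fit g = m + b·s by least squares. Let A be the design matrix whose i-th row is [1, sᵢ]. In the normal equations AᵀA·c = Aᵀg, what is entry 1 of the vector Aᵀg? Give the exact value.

-74

Entry 1 ↔ basis 1, so (Aᵀg)_{1} = Σᵢ gᵢ = (1)·(4) + (1)·(3) + (1)·(-1) + (1)·(-5) + (1)·(-19) + (1)·(-26) + (1)·(-30) = -74.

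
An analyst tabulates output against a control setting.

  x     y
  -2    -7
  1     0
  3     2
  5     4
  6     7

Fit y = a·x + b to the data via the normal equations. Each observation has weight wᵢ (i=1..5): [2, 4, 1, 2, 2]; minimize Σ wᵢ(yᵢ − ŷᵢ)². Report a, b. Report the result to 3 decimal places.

Normal-equation sums: Σwᵢ·x·x = 143, Σwᵢ·x = 25, Σwᵢ·1 = 11.
For AᵀWy: Σwᵢ·x·y = 158, Σwᵢ·y = 10.
AᵀWA·[a, b]ᵀ = AᵀWy becomes [[143, 25]; [25, 11]]·[a, b]ᵀ = [158, 10]ᵀ.
Determinant 143·11 − 25² = 948.
a = (158·11 − 25·10)/948 = 124/79; b = (143·10 − 25·158)/948 = -210/79.

a = 1.570, b = -2.658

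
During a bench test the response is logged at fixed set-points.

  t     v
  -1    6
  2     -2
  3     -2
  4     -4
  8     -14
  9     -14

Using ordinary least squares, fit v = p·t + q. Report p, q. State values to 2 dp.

p = -2.05, q = 3.53

With design matrix X, XᵀX = [[175, 25]; [25, 6]] and Xᵀv = [-270, -30]ᵀ.
Eliminating q: 6·(row 1) − 25·(row 2) gives 425·p = 6·(-270) − 25·(-30) = -870, so p = -174/85.
Then q = ((-30) − 25·(-174/85))/6 = 60/17.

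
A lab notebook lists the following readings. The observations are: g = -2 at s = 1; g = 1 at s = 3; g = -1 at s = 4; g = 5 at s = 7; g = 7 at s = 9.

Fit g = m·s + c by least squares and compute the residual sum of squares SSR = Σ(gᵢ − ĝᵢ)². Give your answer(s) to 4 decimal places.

SSR = 5.8578

MᵀM·[m, c]ᵀ = Mᵀg reads: 156·m + 24·c = 95;  24·m + 5·c = 10.
(Σs·s = 156, Σs = 24, Σ1 = 5, Σs·g = 95, Σg = 10.)
det = 156·5 − 24² = 204.
m = (95·5 − 24·10)/204 = 235/204; c = (156·10 − 24·95)/204 = -60/17.
Residuals: 77/204, 73/68, -106/51, 95/204, 11/68; SSR = 1195/204.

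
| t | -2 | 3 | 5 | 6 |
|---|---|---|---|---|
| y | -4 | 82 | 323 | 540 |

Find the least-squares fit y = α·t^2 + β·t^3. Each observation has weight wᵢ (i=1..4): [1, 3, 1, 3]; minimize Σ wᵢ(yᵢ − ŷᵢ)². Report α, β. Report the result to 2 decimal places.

α = 3.06, β = 1.99

With design matrix A, AᵀWA = [[4772, 27150]; [27150, 157844]] and AᵀWy = [68593, 396969]ᵀ.
Determinant 4772·157844 − 27150² = 16109068.
α = (68593·157844 − 27150·396969)/16109068 = 24642571/8054534; β = (4772·396969 − 27150·68593)/16109068 = 16018059/8054534.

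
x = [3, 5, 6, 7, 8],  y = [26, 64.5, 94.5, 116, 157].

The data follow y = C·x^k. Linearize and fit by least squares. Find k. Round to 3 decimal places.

With ln yᵢ as the transformed response and ln xᵢ as the regressor:
Sums: Σln x = 8.5252, Σ(ln x)² = 15.1183, Σln y = 21.7832, Σln x·ln y = 38.1996.
Normal system: [[15.1183, 8.5252]; [8.5252, 5]]·[k, ln C]ᵀ = [38.1996, 21.7832]ᵀ.
Slope k = (n·Σln x·ln y − Σln x·Σln y)/(n·Σ(ln x)² − (Σln x)²) = (5·38.1996 − 8.5252·21.7832)/2.9130 = 1.81690; ln C = (Σln y − k·Σln x)/n = 1.25877.

k = 1.817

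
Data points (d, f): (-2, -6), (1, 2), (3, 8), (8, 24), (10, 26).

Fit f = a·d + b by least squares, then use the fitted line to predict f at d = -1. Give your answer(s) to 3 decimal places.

f̂ = -3.180

Forming XᵀX = [[178, 20]; [20, 5]] and Xᵀf = [490, 54]ᵀ gives XᵀX·[a, b]ᵀ = Xᵀf.
Eliminating b: 5·(row 1) − 20·(row 2) gives 490·a = 5·490 − 20·54 = 1370, so a = 137/49.
Then b = (54 − 20·(137/49))/5 = -94/245.
At d = -1: f̂ = (137/49)·(-1) + (-94/245)·(1) = -779/245.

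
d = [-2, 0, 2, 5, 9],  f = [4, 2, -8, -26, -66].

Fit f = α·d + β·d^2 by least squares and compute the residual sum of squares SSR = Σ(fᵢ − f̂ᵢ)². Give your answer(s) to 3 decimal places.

With design matrix X, XᵀX = [[114, 854]; [854, 7218]] and Xᵀf = [-748, -6012]ᵀ.
Δ = 114·7218 − 854² = 93536.
α = ((-748)·7218 − 854·(-6012))/93536 = -16551/5846; β = (114·(-6012) − 854·(-748))/93536 = -2911/5846.
Residuals: 963/2923, 2, -1011/2923, 1767/2923, -543/2923; SSR = 13528/2923.

SSR = 4.628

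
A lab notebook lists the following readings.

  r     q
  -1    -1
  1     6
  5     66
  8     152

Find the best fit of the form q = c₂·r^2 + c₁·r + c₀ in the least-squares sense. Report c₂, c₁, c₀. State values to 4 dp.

c₂ = 1.9394, c₁ = 3.4140, c₀ = 0.5333

Sums needed: Σr^2·r^2 = 4723, Σr^2·r = 637, Σr^2 = 91, Σr·r = 91, Σr = 13, Σ1 = 4.
Right-hand side: Σr^2·q = 11383, Σr·q = 1553, Σq = 223.
XᵀX·[c₂, c₁, c₀]ᵀ = Xᵀq becomes [[4723, 637, 91]; [637, 91, 13]; [91, 13, 4]]·[c₂, c₁, c₀]ᵀ = [11383, 1553, 223]ᵀ.
Inverting the 3×3 Gram matrix, [c₂, c₁, c₀]ᵀ = [64/33, 2441/715, 8/15]ᵀ.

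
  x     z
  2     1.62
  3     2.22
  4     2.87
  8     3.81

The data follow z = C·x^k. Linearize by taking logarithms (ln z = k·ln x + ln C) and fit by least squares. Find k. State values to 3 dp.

k = 0.613

Linearized form: ln z = k·ln x + ln C. From the 4 transformed points,
XᵀX = [[7.9333, 5.2575]; [5.2575, 4]], rhs = [5.4537, 3.6719]ᵀ  (here Σln x = 5.2575, Σ(ln x)² = 7.9333, Σln z = 3.6719, Σln x·ln z = 5.4537).
Slope k = (n·Σln x·ln z − Σln x·Σln z)/(n·Σ(ln x)² − (Σln x)²) = (4·5.4537 − 5.2575·3.6719)/4.0919 = 0.61334; ln C = (Σln z − k·Σln x)/n = 0.11181.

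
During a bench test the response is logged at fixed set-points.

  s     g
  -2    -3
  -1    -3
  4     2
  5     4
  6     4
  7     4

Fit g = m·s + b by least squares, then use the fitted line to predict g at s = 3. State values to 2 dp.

Entries of MᵀM: Σs·s = 131, Σs = 19, Σ1 = 6.
Moment sums: Σs·g = 89, Σg = 8.
Normal equations: [[131, 19]; [19, 6]]·[m, b]ᵀ = [89, 8]ᵀ.
Eliminating b: 6·(row 1) − 19·(row 2) gives 425·m = 6·89 − 19·8 = 382, so m = 382/425.
Then b = (8 − 19·(382/425))/6 = -643/425.
At s = 3: ĝ = (382/425)·(3) + (-643/425)·(1) = 503/425.

ĝ = 1.18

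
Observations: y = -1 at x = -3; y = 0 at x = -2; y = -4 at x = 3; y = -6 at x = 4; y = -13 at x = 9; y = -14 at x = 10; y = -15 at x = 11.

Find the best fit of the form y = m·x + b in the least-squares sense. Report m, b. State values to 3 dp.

m = -1.098, b = -2.552

From the data, Σx·x = 340, Σx = 32, Σ1 = 7.
Moment sums: Σx·y = -455, Σy = -53.
Eliminating b: 7·(row 1) − 32·(row 2) gives 1356·m = 7·(-455) − 32·(-53) = -1489, so m = -1489/1356.
Then b = ((-53) − 32·(-1489/1356))/7 = -865/339.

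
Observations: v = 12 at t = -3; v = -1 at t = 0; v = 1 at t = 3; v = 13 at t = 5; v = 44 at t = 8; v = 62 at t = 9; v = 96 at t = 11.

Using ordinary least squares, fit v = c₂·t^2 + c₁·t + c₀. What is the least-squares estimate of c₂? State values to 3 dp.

c₂ = 0.982

XᵀX·[c₂, c₁, c₀]ᵀ = Xᵀv reads: 26085·c₂ + 2697·c₁ + 309·c₀ = 19896;  2697·c₂ + 309·c₁ + 33·c₀ = 1998;  309·c₂ + 33·c₁ + 7·c₀ = 227.
(Σt^2·t^2 = 26085, Σt^2·t = 2697, Σt^2 = 309, Σt·t = 309, Σt = 33, Σ1 = 7, Σt^2·v = 19896, Σt·v = 1998, Σv = 227.)
Row-reducing yields c₂ = 70853/72156, c₁ = -136399/72156, c₀ = -24119/12026.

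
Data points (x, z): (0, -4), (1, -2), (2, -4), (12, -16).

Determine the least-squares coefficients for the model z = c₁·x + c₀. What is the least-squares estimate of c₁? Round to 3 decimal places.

c₁ = -1.127

The normal system MᵀM·[c₁, c₀]ᵀ = Mᵀz is [[149, 15]; [15, 4]]·[c₁, c₀]ᵀ = [-202, -26]ᵀ.
Determinant 149·4 − 15² = 371.
c₁ = ((-202)·4 − 15·(-26))/371 = -418/371; c₀ = (149·(-26) − 15·(-202))/371 = -844/371.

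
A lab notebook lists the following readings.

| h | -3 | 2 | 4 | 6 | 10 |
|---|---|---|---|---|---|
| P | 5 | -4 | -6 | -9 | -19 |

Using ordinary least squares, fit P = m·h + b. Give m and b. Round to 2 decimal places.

m = -1.78, b = 0.18

Setting ∂/∂m … = 0 gives: 165·m + 19·b = -291;  19·m + 5·b = -33.
(Σh·h = 165, Σh = 19, Σ1 = 5, Σh·P = -291, ΣP = -33.)
Δ = 165·5 − 19² = 464.
m = ((-291)·5 − 19·(-33))/464 = -207/116; b = (165·(-33) − 19·(-291))/464 = 21/116.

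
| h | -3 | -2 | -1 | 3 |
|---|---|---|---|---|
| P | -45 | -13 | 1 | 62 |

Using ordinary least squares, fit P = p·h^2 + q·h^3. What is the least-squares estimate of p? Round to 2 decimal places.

Compute the Gram sums: Σh^2·h^2 = 179, Σh^2·h^3 = -33, Σh^3·h^3 = 1523.
And Σh^2·P = 102, Σh^3·P = 2992.
So MᵀM·[p, q]ᵀ = MᵀP: [[179, -33]; [-33, 1523]]·[p, q]ᵀ = [102, 2992]ᵀ.
det = 179·1523 − (-33)² = 271528.
p = (102·1523 − (-33)·2992)/271528 = 127041/135764; q = (179·2992 − (-33)·102)/271528 = 269467/135764.

p = 0.94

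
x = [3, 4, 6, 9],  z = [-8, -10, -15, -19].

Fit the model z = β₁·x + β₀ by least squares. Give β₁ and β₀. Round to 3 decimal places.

β₁ = -1.857, β₀ = -2.786

From the data, Σx·x = 142, Σx = 22, Σ1 = 4.
Moment sums: Σx·z = -325, Σz = -52.
So AᵀA·[β₁, β₀]ᵀ = Aᵀz: [[142, 22]; [22, 4]]·[β₁, β₀]ᵀ = [-325, -52]ᵀ.
Δ = 142·4 − 22² = 84.
β₁ = ((-325)·4 − 22·(-52))/84 = -13/7; β₀ = (142·(-52) − 22·(-325))/84 = -39/14.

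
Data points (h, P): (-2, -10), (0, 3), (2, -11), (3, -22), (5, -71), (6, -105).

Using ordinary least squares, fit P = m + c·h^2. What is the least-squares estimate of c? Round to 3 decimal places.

Normal-equation sums: Σ1 = 6, Σh^2 = 78, Σh^2·h^2 = 2034.
Right-hand side: ΣP = -216, Σh^2·P = -5837.
AᵀA·[m, c]ᵀ = AᵀP becomes [[6, 78]; [78, 2034]]·[m, c]ᵀ = [-216, -5837]ᵀ.
Δ = 6·2034 − 78² = 6120.
m = ((-216)·2034 − 78·(-5837))/6120 = 2657/1020; c = (6·(-5837) − 78·(-216))/6120 = -3029/1020.

c = -2.970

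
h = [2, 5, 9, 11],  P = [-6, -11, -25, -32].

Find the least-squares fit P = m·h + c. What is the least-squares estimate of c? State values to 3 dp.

With design matrix A, AᵀA = [[231, 27]; [27, 4]] and AᵀP = [-644, -74]ᵀ.
Δ = 231·4 − 27² = 195.
m = ((-644)·4 − 27·(-74))/195 = -578/195; c = (231·(-74) − 27·(-644))/195 = 98/65.

c = 1.508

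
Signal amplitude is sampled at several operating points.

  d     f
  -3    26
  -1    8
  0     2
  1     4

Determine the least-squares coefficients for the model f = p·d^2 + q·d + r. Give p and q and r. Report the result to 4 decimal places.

From the data, Σd^2·d^2 = 83, Σd^2·d = -27, Σd^2 = 11, Σd·d = 11, Σd = -3, Σ1 = 4.
Moment sums: Σd^2·f = 246, Σd·f = -82, Σf = 40.
So MᵀM·[p, q, r]ᵀ = Mᵀf: [[83, -27, 11]; [-27, 11, -3]; [11, -3, 4]]·[p, q, r]ᵀ = [246, -82, 40]ᵀ.
Solving the 3×3 system (Gaussian elimination) gives p = 43/22, q = -193/110, r = 182/55.

p = 1.9545, q = -1.7545, r = 3.3091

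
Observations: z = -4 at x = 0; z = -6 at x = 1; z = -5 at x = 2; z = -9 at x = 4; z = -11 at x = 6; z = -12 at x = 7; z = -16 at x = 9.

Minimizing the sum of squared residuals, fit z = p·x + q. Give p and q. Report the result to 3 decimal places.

p = -1.271, q = -3.733

AᵀA·[p, q]ᵀ = Aᵀz reads: 187·p + 29·q = -346;  29·p + 7·q = -63.
(Σx·x = 187, Σx = 29, Σ1 = 7, Σx·z = -346, Σz = -63.)
Eliminating q: 7·(row 1) − 29·(row 2) gives 468·p = 7·(-346) − 29·(-63) = -595, so p = -595/468.
Then q = ((-63) − 29·(-595/468))/7 = -1747/468.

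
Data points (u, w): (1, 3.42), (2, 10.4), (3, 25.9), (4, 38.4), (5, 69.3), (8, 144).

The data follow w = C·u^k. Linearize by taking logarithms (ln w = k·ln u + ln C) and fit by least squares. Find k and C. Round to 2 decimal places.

Let Y = ln w. Fitting Y = k·ln u + ln C by least squares:
Σln u = 6.8669, Σ(ln u)² = 10.5236, Σln w = 19.6820, Σln u·ln w = 27.4116.
Equations: 10.5236·k + 6.8669·ln C = 27.4116;  6.8669·k + 6·ln C = 19.6820.
Slope k = (n·Σln u·ln w − Σln u·Σln w)/(n·Σ(ln u)² − (Σln u)²) = (6·27.4116 − 6.8669·19.6820)/15.9867 = 1.83368; ln C = (Σln w − k·Σln u)/n = 1.18170, so C = exp(1.18170) = 3.25992.

k = 1.83, C = 3.26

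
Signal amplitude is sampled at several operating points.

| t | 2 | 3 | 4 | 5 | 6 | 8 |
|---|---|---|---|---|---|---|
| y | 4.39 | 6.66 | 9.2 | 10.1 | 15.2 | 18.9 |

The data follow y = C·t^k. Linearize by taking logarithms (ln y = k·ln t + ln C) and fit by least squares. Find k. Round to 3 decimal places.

Taking logs, ln y = k·ln t + ln C, so regress ln y on ln t.
Σln t = 8.6587, Σ(ln t)² = 13.7340, Σln y = 13.5676, Σln t·ln y = 20.8946.
Equations: 13.7340·k + 8.6587·ln C = 20.8946;  8.6587·k + 6·ln C = 13.5676.
Slope k = (n·Σln t·ln y − Σln t·Σln y)/(n·Σ(ln t)² − (Σln t)²) = (6·20.8946 − 8.6587·13.5676)/7.4309 = 1.06169; ln C = (Σln y − k·Σln t)/n = 0.72914.

k = 1.062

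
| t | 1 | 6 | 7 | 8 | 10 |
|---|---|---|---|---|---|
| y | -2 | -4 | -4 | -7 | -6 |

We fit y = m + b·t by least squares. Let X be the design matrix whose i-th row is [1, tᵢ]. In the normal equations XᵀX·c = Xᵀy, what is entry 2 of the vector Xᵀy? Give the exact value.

-170

Entry 2 ↔ basis t, so (Xᵀy)_{2} = Σᵢ (t)·yᵢ = (1)·(-2) + (6)·(-4) + (7)·(-4) + (8)·(-7) + (10)·(-6) = -170.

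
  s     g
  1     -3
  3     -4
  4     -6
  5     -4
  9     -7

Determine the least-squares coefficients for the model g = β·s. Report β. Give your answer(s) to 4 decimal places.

The normal equations are: 132·β = -122.
(Σs·s = 132, Σs·g = -122.)
Hence β = -122 / 132 ≈ -0.924242.

β = -0.9242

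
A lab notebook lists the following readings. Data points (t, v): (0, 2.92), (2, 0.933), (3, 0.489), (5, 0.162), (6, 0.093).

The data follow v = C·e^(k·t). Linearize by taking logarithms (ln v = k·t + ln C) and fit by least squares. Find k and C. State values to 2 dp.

k = -0.58, C = 2.89

Linearized form: ln v = k·t + ln C. From the 5 transformed points,
XᵀX = [[74.0000, 16.0000]; [16.0000, 5]], rhs = [-25.6366, -3.9085]ᵀ  (here Σt = 16.0000, Σ(t)² = 74.0000, Σln v = -3.9085, Σt·ln v = -25.6366).
Solving (det = 114.0000): k = -0.57585, ln C = 1.06104, so C = exp(1.06104) = 2.88938.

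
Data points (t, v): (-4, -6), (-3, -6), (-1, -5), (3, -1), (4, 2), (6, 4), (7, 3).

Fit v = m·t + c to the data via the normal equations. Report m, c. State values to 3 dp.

m = 0.974, c = -2.955

Sums needed: Σt·t = 136, Σt = 12, Σ1 = 7.
Right-hand side: Σt·v = 97, Σv = -9.
So MᵀM·[m, c]ᵀ = Mᵀv: [[136, 12]; [12, 7]]·[m, c]ᵀ = [97, -9]ᵀ.
Determinant 136·7 − 12² = 808.
m = (97·7 − 12·(-9))/808 = 787/808; c = (136·(-9) − 12·97)/808 = -597/202.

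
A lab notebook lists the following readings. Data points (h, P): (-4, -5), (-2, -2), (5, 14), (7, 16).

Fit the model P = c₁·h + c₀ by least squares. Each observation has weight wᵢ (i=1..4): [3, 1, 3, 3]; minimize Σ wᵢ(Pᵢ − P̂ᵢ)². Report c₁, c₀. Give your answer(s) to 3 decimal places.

Setting ∂/∂c₁ … = 0 gives: 274·c₁ + 22·c₀ = 610;  22·c₁ + 10·c₀ = 73.
Δ = 274·10 − 22² = 2256.
c₁ = (610·10 − 22·73)/2256 = 749/376; c₀ = (274·73 − 22·610)/2256 = 1097/376.

c₁ = 1.992, c₀ = 2.918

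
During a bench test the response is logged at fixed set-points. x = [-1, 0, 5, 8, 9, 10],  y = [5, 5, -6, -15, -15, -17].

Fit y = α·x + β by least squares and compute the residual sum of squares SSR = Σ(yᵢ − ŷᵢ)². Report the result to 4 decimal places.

SSR = 6.4752

Entries of AᵀA: Σx·x = 271, Σx = 31, Σ1 = 6.
Moment sums: Σx·y = -460, Σy = -43.
So AᵀA·[α, β]ᵀ = Aᵀy: [[271, 31]; [31, 6]]·[α, β]ᵀ = [-460, -43]ᵀ.
Δ = 271·6 − 31² = 665.
α = ((-460)·6 − 31·(-43))/665 = -1427/665; β = (271·(-43) − 31·(-460))/665 = 2607/665.
Residuals: -709/665, 718/665, 538/665, -1166/665, 261/665, 358/665; SSR = 4306/665.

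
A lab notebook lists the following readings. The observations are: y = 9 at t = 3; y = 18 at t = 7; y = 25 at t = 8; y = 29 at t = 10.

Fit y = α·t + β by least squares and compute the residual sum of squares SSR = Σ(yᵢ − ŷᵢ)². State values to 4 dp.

The normal system MᵀM·[α, β]ᵀ = Mᵀy is [[222, 28]; [28, 4]]·[α, β]ᵀ = [643, 81]ᵀ.
Eliminating β: 4·(row 1) − 28·(row 2) gives 104·α = 4·643 − 28·81 = 304, so α = 38/13.
Then β = (81 − 28·(38/13))/4 = -11/52.
Residuals: 23/52, -9/4, 95/52, -1/52; SSR = 447/52.

SSR = 8.5962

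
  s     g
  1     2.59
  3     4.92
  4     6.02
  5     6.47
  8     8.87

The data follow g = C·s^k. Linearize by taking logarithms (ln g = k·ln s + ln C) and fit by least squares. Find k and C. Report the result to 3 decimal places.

Linearized form: ln g = k·ln s + ln C. From the 5 transformed points,
Σln s = 6.1738, Σ(ln s)² = 10.0431, Σln g = 8.3899, Σln s·ln g = 11.7828.
Normal system: [[10.0431, 6.1738]; [6.1738, 5]]·[k, ln C]ᵀ = [11.7828, 8.3899]ᵀ.
Solving (det = 12.1000): k = 0.58814, ln C = 0.95177, so C = exp(0.95177) = 2.59029.

k = 0.588, C = 2.590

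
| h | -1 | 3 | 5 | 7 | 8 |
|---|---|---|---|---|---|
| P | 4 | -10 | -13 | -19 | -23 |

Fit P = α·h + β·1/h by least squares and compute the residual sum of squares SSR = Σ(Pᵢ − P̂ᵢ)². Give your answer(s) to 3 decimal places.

SSR = 3.585

Forming MᵀM = [[148, 5]; [5, 837649/705600]] and MᵀP = [-416, -13039/840]ᵀ gives MᵀM·[α, β]ᵀ = MᵀP.
det = 148·(837649/705600) − 5² = 26583013/176400.
α = ((-416)·(837649/705600) − 5·(-13039/840))/(26583013/176400) = -73424546/26583013; β = (148·(-13039/840) − 5·(-416))/(26583013/176400) = -38340120/26583013.
Residuals: -5432614/26583013, -32776452/26583013, 29211585/26583013, 14371735/26583013, -19220416/26583013; SSR = 95290062/26583013.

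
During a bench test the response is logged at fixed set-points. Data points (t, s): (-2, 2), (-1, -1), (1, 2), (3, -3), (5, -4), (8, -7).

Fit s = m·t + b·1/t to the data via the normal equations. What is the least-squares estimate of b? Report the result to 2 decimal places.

b = 2.07

Compute the Gram sums: Σt·t = 104, Σt·1/t = 6, Σ1/t·1/t = 34801/14400.
For Xᵀs: Σt·s = -86, Σ1/t·s = -27/40.
Eliminating b: (34801/14400)·(row 1) − 6·(row 2) gives (387613/1800)·m = (34801/14400)·(-86) − 6·(-27/40) = -1467283/7200, so m = -1467283/1550452.
Then b = ((-27/40) − 6·(-1467283/1550452))/(34801/14400) = 802440/387613.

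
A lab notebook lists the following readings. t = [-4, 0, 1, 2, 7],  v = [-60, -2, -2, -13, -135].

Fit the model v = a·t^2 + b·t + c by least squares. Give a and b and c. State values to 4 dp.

a = -3.0120, b = 2.1631, c = -2.8282

Compute the Gram sums: Σt^2·t^2 = 2674, Σt^2·t = 288, Σt^2 = 70, Σt·t = 70, Σt = 6, Σ1 = 5.
For Aᵀv: Σt^2·v = -7629, Σt·v = -733, Σv = -212.
So AᵀA·[a, b, c]ᵀ = Aᵀv: [[2674, 288, 70]; [288, 70, 6]; [70, 6, 5]]·[a, b, c]ᵀ = [-7629, -733, -212]ᵀ.
Row-reducing yields a = -487691/161918, b = 350239/161918, c = -228968/80959.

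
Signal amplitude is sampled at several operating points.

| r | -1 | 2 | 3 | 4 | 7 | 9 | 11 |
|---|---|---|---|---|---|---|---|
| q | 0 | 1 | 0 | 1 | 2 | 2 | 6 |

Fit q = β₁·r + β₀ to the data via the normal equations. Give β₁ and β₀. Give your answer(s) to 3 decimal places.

β₁ = 0.415, β₀ = -0.361

Sums needed: Σr·r = 281, Σr = 35, Σ1 = 7.
Right-hand side: Σr·q = 104, Σq = 12.
So AᵀA·[β₁, β₀]ᵀ = Aᵀq: [[281, 35]; [35, 7]]·[β₁, β₀]ᵀ = [104, 12]ᵀ.
Eliminating β₀: 7·(row 1) − 35·(row 2) gives 742·β₁ = 7·104 − 35·12 = 308, so β₁ = 22/53.
Then β₀ = (12 − 35·(22/53))/7 = -134/371.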